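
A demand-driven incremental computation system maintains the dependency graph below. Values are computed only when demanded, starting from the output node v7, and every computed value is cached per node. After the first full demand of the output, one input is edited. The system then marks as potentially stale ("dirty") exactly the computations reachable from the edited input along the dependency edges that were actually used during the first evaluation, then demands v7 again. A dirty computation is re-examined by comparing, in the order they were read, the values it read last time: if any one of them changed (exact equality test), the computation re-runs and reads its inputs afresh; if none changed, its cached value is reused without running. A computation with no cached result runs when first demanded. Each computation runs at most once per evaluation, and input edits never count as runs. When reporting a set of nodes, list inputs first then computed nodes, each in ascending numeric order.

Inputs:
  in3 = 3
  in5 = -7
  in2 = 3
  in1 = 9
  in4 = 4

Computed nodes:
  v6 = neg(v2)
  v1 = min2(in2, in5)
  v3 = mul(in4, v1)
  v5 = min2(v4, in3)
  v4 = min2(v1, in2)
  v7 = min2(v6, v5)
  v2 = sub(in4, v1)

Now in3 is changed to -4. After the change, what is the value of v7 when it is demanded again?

New value of v7: -11.
Key observation: the change is absorbed at v5 — it re-runs but produces the same value, and the output's value is unchanged.

First evaluation (everything demanded from the output):
  v1 = min2(3, -7) = -7
  v2 = sub(4, -7) = 11
  v4 = min2(-7, 3) = -7
  v5 = min2(-7, 3) = -7
  v6 = neg(11) = -11
  v7 = min2(-11, -7) = -11

Propagation after the edit:
  v5: runs — in3 3->-4; result -7 (same value as before).
  v7: checked — values it read are unchanged (v6 unchanged, v5 unchanged); reused cached -11 without running.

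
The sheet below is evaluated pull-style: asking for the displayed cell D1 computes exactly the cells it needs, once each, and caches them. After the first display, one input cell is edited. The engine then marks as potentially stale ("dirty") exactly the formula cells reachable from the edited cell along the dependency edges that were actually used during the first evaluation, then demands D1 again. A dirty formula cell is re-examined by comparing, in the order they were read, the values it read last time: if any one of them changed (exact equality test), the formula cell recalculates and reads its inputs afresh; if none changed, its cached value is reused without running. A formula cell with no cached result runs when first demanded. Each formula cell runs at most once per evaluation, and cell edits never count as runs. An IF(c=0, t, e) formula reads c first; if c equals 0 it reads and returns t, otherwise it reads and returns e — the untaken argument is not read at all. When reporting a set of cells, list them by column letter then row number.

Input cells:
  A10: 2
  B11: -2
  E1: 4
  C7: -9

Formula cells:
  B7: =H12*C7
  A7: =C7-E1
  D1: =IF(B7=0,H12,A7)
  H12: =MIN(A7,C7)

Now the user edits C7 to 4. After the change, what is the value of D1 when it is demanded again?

Demanding D1 again yields 0.

First demand of the output computes:
  A7 = -9 - 4 = -13
  H12 = MIN(-13, -9) = -13
  B7 = -13 * -9 = 117
  D1 = IF(B7=0: B7=117 -> else branch A7) = -13

After the edit, cleaning proceeds:
  A7: a read changed (C7 -9->4) — executes, giving 0.
  H12: a read changed (A7 -13->0; C7 -9->4) — executes, giving 0.
  B7: a read changed (H12 -13->0; C7 -9->4) — executes, giving 0.
  D1: a read changed (B7 117->0; A7 -13->0) — executes, giving 0.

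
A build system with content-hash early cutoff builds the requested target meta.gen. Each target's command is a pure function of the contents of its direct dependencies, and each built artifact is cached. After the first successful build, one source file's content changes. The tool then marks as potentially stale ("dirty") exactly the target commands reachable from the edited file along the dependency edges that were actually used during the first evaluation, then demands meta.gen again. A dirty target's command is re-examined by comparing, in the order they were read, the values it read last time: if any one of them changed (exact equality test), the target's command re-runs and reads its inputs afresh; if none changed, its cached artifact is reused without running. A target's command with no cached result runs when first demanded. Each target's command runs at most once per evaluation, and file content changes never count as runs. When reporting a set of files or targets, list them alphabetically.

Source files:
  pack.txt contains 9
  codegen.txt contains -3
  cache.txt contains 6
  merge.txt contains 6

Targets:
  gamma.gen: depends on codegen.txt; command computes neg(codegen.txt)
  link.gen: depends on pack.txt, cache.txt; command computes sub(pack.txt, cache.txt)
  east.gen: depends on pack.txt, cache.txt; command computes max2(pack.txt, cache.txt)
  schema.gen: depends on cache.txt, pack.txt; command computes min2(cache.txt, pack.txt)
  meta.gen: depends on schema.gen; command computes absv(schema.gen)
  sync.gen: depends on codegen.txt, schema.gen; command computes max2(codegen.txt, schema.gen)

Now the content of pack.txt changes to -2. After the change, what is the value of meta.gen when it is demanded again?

First evaluation (everything demanded from the output):
  schema.gen = min2(6, 9) = 6
  meta.gen = absv(6) = 6

Propagation after the edit:
  schema.gen: runs — pack.txt 9->-2; result -2.
  meta.gen: runs — schema.gen 6->-2; result 2.

New value of meta.gen: 2.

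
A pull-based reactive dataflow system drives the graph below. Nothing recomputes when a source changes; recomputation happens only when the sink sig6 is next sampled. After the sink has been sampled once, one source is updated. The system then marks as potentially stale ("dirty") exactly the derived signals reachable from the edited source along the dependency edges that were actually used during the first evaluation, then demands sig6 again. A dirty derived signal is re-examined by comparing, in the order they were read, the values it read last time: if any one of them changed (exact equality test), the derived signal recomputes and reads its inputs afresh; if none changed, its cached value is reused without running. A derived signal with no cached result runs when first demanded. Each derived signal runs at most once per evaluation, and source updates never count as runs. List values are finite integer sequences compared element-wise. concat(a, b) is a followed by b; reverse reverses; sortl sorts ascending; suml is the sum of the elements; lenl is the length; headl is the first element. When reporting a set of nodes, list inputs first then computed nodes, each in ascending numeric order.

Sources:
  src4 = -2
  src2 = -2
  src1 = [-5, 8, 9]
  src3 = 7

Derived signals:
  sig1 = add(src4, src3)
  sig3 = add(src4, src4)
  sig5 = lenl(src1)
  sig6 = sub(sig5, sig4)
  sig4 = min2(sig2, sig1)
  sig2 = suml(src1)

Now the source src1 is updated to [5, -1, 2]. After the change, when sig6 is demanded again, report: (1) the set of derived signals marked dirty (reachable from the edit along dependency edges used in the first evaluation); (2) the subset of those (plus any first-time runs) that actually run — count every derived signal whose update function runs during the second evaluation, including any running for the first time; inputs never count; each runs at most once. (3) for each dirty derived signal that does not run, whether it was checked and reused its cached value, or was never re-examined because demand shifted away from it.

First evaluation (everything demanded from the output):
  sig1 = add(-2, 7) = 5
  sig2 = suml([-5, 8, 9]) = 12
  sig4 = min2(12, 5) = 5
  sig5 = lenl([-5, 8, 9]) = 3
  sig6 = sub(3, 5) = -2

Propagation after the edit:
  sig2: runs — src1 [-5, 8, 9]->[5, -1, 2]; result 6.
  sig4: runs — sig2 12->6; result 5 (same value as before).
  sig5: runs — src1 [-5, 8, 9]->[5, -1, 2]; result 3 (same value as before).
  sig6: checked — values it read are unchanged (sig5 unchanged, sig4 unchanged); reused cached -2 without running.

Key observation: the cutoff stops propagation at sig6 — its inputs' values are unchanged, so it reuses its cache.

Marked dirty: sig2, sig4, sig5, sig6.
Derived signals that run: sig2, sig4, sig5 — 3 in total.
Checked but reused from cache: sig6.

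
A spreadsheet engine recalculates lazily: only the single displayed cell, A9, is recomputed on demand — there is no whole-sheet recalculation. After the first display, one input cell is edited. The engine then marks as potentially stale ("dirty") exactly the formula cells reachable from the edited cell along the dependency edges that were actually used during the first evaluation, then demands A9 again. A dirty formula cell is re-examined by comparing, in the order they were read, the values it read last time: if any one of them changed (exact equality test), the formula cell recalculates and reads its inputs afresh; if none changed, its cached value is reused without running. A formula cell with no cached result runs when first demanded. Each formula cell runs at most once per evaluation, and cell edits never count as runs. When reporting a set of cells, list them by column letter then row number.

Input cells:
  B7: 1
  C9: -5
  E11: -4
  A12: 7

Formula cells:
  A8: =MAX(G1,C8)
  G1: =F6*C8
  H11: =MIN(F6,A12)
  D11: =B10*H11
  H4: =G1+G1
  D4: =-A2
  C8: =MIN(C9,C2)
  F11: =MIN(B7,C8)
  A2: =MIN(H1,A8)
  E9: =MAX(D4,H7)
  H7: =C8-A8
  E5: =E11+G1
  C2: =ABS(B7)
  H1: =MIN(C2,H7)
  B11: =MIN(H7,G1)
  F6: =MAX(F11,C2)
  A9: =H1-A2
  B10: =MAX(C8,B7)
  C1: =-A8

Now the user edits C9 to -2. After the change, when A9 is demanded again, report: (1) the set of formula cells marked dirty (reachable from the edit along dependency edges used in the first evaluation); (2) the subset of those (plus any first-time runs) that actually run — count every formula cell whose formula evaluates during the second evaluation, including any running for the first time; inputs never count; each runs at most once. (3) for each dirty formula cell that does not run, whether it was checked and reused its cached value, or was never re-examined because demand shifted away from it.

First evaluation (everything demanded from the output):
  C2 = ABS(1) = 1
  C8 = MIN(-5, 1) = -5
  F11 = MIN(1, -5) = -5
  F6 = MAX(-5, 1) = 1
  G1 = 1 * -5 = -5
  A8 = MAX(-5, -5) = -5
  H7 = -5 - -5 = 0
  H1 = MIN(1, 0) = 0
  A2 = MIN(0, -5) = -5
  A9 = 0 - -5 = 5

Propagation after the edit:
  C8: runs — C9 -5->-2; result -2.
  F11: runs — C8 -5->-2; result -2.
  F6: runs — F11 -5->-2; result 1 (same value as before).
  G1: runs — C8 -5->-2; result -2.
  A8: runs — G1 -5->-2; C8 -5->-2; result -2.
  H7: runs — C8 -5->-2; A8 -5->-2; result 0 (same value as before).
  H1: checked — values it read are unchanged (C2 unchanged, H7 unchanged); reused cached 0 without running.
  A2: runs — A8 -5->-2; result -2.
  A9: runs — A2 -5->-2; result 2.

Key observation: the cutoff stops propagation at H1 — its inputs' values are unchanged, so it reuses its cache.

Marked dirty: A2, A8, A9, C8, F6, F11, G1, H1, H7.
Formula cells that run: A2, A8, A9, C8, F6, F11, G1, H7 — 8 in total.
Checked but reused from cache: H1.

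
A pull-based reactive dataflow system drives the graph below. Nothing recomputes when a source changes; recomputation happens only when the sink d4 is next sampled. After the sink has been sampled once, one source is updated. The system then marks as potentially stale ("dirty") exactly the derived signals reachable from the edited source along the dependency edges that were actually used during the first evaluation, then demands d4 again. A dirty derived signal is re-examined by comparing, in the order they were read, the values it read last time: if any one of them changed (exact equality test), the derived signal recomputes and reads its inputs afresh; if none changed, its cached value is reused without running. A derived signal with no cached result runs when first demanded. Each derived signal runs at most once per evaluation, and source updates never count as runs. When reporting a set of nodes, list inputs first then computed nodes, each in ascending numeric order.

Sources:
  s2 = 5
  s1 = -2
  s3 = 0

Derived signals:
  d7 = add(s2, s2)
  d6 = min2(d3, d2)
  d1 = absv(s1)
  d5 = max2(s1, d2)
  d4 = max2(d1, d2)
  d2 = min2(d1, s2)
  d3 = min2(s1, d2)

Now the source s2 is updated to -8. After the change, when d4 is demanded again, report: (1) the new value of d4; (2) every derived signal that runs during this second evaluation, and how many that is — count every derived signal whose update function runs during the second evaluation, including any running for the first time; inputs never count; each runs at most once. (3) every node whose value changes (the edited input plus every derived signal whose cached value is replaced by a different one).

New value of d4: 2.
Derived signals that run: d2, d4 — 2 in total.
Values that change: s2, d2.

First evaluation (everything demanded from the output):
  d1 = absv(-2) = 2
  d2 = min2(2, 5) = 2
  d4 = max2(2, 2) = 2

Propagation after the edit:
  d2: runs — s2 5->-8; result -8.
  d4: runs — d2 2->-8; result 2 (same value as before).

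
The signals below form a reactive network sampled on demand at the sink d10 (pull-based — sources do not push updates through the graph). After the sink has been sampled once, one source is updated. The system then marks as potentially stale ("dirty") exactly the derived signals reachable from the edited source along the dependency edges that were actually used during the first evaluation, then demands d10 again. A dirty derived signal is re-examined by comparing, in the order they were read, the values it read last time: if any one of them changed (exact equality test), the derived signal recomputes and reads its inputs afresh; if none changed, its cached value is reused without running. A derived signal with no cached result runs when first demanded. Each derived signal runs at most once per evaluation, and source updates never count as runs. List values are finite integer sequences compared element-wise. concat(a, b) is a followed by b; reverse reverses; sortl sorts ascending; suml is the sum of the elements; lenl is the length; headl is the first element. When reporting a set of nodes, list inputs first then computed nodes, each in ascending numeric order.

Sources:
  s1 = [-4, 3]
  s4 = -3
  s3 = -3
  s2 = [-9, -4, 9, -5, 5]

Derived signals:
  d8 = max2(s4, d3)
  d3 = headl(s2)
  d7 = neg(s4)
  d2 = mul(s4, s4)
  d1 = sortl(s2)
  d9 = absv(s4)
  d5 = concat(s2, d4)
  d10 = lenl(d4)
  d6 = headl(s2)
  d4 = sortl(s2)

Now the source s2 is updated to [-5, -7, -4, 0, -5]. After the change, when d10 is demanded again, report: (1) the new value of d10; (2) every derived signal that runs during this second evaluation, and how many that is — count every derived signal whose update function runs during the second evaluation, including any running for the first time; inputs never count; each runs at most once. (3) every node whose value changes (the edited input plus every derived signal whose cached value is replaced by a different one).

Initial pass — values computed on the first demand:
  d4 = sortl([-9, -4, 9, -5, 5]) = [-9, -5, -4, 5, 9]
  d10 = lenl([-9, -5, -4, 5, 9]) = 5

Second demand — change propagation:
  d4: re-runs because s2 [-9, -4, 9, -5, 5]->[-5, -7, -4, 0, -5]; new result [-7, -5, -5, -4, 0].
  d10: re-runs because d4 [-9, -5, -4, 5, 9]->[-7, -5, -5, -4, 0]; new result 5 (unchanged).

d10 now evaluates to 5.
Run set: d4, d10 (2 run).
Changed values: s2, d4.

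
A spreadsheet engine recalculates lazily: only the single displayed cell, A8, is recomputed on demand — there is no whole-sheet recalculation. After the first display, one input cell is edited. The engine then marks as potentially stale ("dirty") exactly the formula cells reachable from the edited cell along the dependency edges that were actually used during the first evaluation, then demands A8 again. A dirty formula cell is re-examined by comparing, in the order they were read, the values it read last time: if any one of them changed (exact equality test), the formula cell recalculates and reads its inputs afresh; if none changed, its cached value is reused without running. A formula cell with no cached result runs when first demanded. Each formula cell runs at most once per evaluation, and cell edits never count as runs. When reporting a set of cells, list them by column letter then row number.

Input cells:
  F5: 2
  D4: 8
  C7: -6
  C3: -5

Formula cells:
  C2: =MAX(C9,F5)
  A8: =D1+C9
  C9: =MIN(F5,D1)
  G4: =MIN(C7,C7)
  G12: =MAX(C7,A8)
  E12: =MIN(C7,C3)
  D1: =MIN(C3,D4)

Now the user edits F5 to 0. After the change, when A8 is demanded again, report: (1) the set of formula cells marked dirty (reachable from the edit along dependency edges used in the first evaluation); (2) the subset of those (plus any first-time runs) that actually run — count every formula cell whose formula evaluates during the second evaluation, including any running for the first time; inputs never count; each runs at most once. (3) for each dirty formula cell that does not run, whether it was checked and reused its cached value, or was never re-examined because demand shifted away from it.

Marked dirty: A8, C9.
Formula cells that run: C9 — 1 in total.
Checked but reused from cache: A8.
Key observation: the change is absorbed at C9 — it re-runs but produces the same value, and the output's value is unchanged.

First evaluation (everything demanded from the output):
  D1 = MIN(-5, 8) = -5
  C9 = MIN(2, -5) = -5
  A8 = -5 + -5 = -10

Propagation after the edit:
  C9: runs — F5 2->0; result -5 (same value as before).
  A8: checked — values it read are unchanged (D1 unchanged, C9 unchanged); reused cached -10 without running.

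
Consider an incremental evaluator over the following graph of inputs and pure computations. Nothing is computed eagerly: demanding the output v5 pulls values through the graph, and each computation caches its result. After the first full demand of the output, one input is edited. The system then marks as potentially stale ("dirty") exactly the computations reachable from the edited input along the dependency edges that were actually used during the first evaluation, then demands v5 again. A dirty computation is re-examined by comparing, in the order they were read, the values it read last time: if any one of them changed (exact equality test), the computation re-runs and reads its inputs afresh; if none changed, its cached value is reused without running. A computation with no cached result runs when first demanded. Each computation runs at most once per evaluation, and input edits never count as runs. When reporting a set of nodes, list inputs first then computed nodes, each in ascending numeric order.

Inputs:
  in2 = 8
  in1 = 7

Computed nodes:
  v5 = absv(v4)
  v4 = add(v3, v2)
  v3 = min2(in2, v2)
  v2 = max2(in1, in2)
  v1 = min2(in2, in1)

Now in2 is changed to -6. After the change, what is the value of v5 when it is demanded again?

Initial pass — values computed on the first demand:
  v2 = max2(7, 8) = 8
  v3 = min2(8, 8) = 8
  v4 = add(8, 8) = 16
  v5 = absv(16) = 16

Second demand — change propagation:
  v2: re-runs because in2 8->-6; new result 7.
  v3: re-runs because in2 8->-6; v2 8->7; new result -6.
  v4: re-runs because v3 8->-6; v2 8->7; new result 1.
  v5: re-runs because v4 16->1; new result 1.

v5 now evaluates to 1.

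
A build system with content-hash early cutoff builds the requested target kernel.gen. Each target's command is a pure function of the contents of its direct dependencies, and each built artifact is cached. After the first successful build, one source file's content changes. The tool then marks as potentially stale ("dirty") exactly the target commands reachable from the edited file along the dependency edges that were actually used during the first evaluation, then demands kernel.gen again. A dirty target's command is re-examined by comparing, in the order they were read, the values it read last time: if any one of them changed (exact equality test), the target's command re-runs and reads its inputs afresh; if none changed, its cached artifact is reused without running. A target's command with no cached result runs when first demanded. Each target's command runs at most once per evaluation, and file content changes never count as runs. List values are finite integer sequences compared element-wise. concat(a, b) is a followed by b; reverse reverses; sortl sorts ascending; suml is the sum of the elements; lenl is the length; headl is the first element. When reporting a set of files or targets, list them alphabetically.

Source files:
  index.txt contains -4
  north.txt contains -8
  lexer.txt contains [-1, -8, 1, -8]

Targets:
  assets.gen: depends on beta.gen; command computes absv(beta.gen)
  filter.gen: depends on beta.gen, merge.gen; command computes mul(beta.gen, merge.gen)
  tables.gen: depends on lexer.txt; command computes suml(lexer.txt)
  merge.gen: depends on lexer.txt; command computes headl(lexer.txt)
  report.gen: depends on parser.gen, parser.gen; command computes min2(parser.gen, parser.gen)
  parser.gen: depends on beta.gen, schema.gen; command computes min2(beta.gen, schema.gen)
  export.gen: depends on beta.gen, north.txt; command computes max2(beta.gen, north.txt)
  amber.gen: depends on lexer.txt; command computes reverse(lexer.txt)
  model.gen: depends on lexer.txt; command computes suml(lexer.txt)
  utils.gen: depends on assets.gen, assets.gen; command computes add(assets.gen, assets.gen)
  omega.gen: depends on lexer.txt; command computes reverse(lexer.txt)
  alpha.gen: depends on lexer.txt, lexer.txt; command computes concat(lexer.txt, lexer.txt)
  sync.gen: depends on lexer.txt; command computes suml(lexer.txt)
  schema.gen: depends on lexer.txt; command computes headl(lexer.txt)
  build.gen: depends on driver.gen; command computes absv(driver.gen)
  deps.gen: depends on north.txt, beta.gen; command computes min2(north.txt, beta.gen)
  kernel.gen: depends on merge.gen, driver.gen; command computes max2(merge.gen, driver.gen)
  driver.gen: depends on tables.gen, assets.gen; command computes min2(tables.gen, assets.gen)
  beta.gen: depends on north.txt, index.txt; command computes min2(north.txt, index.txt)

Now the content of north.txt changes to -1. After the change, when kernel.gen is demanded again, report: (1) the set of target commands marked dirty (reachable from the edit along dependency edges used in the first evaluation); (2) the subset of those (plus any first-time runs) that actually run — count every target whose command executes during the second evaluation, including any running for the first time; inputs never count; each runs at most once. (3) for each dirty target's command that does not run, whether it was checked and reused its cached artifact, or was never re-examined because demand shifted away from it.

First evaluation (everything demanded from the output):
  beta.gen = min2(-8, -4) = -8
  assets.gen = absv(-8) = 8
  merge.gen = headl([-1, -8, 1, -8]) = -1
  tables.gen = suml([-1, -8, 1, -8]) = -16
  driver.gen = min2(-16, 8) = -16
  kernel.gen = max2(-1, -16) = -1

Propagation after the edit:
  beta.gen: runs — north.txt -8->-1; result -4.
  assets.gen: runs — beta.gen -8->-4; result 4.
  driver.gen: runs — assets.gen 8->4; result -16 (same value as before).
  kernel.gen: checked — values it read are unchanged (merge.gen unchanged, driver.gen unchanged); reused cached -1 without running.

Key observation: the change is absorbed at driver.gen — it re-runs but produces the same value, and the output's value is unchanged.

Marked dirty: assets.gen, beta.gen, driver.gen, kernel.gen.
Target commands that run: assets.gen, beta.gen, driver.gen — 3 in total.
Checked but reused from cache: kernel.gen.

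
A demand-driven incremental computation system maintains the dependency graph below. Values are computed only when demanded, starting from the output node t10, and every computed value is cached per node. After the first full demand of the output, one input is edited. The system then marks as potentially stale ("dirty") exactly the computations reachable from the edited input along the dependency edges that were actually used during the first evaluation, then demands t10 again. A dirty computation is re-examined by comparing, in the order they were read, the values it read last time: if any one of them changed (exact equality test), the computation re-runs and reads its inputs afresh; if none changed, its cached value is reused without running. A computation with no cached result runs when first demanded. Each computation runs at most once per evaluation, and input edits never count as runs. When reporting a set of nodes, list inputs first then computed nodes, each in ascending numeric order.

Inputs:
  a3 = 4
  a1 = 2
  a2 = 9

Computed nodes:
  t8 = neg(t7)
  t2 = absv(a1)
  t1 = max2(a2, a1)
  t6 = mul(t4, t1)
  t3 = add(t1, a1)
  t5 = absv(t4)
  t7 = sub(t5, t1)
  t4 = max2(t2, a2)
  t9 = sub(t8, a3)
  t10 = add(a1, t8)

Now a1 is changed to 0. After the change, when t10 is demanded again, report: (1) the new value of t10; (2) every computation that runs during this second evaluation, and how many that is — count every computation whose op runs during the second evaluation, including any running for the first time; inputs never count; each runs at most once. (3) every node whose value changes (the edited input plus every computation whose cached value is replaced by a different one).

New value of t10: 0.
Computations that run: t1, t2, t4, t10 — 4 in total.
Values that change: a1, t2, t10.
Key observation: the cutoff stops propagation at t5 — its inputs' values are unchanged, so it reuses its cache.

First evaluation (everything demanded from the output):
  t1 = max2(9, 2) = 9
  t2 = absv(2) = 2
  t4 = max2(2, 9) = 9
  t5 = absv(9) = 9
  t7 = sub(9, 9) = 0
  t8 = neg(0) = 0
  t10 = add(2, 0) = 2

Propagation after the edit:
  t1: runs — a1 2->0; result 9 (same value as before).
  t2: runs — a1 2->0; result 0.
  t4: runs — t2 2->0; result 9 (same value as before).
  t5: checked — values it read are unchanged (t4 unchanged); reused cached 9 without running.
  t7: checked — values it read are unchanged (t5 unchanged, t1 unchanged); reused cached 0 without running.
  t8: checked — values it read are unchanged (t7 unchanged); reused cached 0 without running.
  t10: runs — a1 2->0; result 0.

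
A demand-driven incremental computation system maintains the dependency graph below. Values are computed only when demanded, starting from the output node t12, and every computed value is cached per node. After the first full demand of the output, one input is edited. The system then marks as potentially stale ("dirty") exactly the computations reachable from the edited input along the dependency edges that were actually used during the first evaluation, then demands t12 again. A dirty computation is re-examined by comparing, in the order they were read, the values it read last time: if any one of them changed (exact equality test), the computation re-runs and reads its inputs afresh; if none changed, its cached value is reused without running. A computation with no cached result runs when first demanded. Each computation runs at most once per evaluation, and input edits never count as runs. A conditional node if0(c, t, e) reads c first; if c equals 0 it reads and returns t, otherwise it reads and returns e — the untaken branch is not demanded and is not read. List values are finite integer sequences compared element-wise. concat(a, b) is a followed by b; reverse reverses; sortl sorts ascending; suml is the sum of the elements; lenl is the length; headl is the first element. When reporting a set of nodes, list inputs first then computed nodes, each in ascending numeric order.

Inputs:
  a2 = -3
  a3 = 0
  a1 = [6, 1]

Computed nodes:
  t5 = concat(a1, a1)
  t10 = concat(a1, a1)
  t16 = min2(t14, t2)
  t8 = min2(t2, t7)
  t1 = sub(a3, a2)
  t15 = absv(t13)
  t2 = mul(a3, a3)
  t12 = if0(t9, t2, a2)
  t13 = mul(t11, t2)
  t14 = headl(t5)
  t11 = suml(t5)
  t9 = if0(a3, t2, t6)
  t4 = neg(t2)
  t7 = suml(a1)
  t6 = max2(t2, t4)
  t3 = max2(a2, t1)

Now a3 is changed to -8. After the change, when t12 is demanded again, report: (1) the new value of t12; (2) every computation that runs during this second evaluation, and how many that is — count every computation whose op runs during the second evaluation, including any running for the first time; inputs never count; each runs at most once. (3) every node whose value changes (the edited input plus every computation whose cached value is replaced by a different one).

First evaluation (everything demanded from the output):
  t2 = mul(0, 0) = 0
  t9 = if0(a3=0 -> then branch t2) = 0
  t12 = if0(t9=0 -> then branch t2) = 0

Propagation after the edit:
  t2: runs — a3 0->-8; a3 0->-8; result 64.
  t4: demanded for the first time — runs, produces -64.
  t6: demanded for the first time — runs, produces 64.
  t9: runs — a3 0->-8; t2 0->64; result 64.
  t12: runs — t9 0->64; t2 0->64; result -3.

Key observation: a condition flipped, so demand reaches new nodes — t4, t6 run for the first time.

New value of t12: -3.
Computations that run: t2, t4, t6, t9, t12 — 5 in total.
Values that change: a3, t2, t9, t12.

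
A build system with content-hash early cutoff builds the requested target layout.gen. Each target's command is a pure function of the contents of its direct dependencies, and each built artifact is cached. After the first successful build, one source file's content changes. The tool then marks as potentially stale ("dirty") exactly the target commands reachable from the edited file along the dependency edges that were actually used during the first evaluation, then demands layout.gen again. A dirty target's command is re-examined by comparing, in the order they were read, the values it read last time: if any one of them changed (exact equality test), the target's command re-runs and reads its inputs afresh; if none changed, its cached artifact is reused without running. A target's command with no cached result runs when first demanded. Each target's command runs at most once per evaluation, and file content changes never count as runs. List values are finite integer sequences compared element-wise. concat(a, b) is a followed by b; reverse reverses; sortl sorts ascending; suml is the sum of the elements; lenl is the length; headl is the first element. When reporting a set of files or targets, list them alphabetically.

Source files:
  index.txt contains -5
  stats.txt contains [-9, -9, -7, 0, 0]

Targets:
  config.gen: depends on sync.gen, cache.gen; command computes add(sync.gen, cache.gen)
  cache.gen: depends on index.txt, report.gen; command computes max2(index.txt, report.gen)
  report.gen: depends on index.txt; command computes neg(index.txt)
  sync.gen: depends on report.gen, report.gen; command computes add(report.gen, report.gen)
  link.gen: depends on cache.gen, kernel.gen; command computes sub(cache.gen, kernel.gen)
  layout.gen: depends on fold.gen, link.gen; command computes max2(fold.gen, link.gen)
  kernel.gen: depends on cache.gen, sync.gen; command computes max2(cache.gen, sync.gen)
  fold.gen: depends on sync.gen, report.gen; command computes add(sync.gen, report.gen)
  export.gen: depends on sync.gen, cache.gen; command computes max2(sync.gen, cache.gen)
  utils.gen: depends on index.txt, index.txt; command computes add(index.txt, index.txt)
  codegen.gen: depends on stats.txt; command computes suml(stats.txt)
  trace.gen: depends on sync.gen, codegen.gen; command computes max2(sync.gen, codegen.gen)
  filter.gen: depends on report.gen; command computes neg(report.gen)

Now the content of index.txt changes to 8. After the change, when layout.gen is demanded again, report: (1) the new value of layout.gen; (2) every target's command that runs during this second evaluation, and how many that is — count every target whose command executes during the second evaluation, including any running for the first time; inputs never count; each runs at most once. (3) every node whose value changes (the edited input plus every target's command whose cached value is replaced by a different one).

First evaluation (everything demanded from the output):
  report.gen = neg(-5) = 5
  cache.gen = max2(-5, 5) = 5
  sync.gen = add(5, 5) = 10
  fold.gen = add(10, 5) = 15
  kernel.gen = max2(5, 10) = 10
  link.gen = sub(5, 10) = -5
  layout.gen = max2(15, -5) = 15

Propagation after the edit:
  report.gen: runs — index.txt -5->8; result -8.
  cache.gen: runs — index.txt -5->8; report.gen 5->-8; result 8.
  sync.gen: runs — report.gen 5->-8; report.gen 5->-8; result -16.
  fold.gen: runs — sync.gen 10->-16; report.gen 5->-8; result -24.
  kernel.gen: runs — cache.gen 5->8; sync.gen 10->-16; result 8.
  link.gen: runs — cache.gen 5->8; kernel.gen 10->8; result 0.
  layout.gen: runs — fold.gen 15->-24; link.gen -5->0; result 0.

New value of layout.gen: 0.
Target commands that run: cache.gen, fold.gen, kernel.gen, layout.gen, link.gen, report.gen, sync.gen — 7 in total.
Values that change: cache.gen, fold.gen, index.txt, kernel.gen, layout.gen, link.gen, report.gen, sync.gen.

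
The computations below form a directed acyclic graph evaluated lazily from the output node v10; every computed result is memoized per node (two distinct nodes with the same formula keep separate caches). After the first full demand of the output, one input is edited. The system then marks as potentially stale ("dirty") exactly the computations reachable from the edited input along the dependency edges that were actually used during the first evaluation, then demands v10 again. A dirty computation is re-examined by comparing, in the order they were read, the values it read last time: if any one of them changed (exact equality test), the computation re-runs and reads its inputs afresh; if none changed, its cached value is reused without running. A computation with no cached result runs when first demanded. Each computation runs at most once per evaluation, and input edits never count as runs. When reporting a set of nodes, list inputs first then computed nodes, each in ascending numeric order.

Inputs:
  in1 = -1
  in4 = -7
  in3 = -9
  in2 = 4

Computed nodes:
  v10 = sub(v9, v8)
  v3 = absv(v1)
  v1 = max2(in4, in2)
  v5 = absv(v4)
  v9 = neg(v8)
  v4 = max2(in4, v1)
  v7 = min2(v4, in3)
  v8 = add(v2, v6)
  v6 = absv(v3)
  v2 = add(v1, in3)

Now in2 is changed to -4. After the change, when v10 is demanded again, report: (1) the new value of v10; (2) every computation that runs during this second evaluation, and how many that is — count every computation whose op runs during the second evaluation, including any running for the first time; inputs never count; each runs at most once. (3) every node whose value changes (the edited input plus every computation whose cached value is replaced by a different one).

First demand of the output computes:
  v1 = max2(-7, 4) = 4
  v2 = add(4, -9) = -5
  v3 = absv(4) = 4
  v6 = absv(4) = 4
  v8 = add(-5, 4) = -1
  v9 = neg(-1) = 1
  v10 = sub(1, -1) = 2

After the edit, cleaning proceeds:
  v1: a read changed (in2 4->-4) — executes, giving -4.
  v2: a read changed (v1 4->-4) — executes, giving -13.
  v3: a read changed (v1 4->-4) — executes, giving 4 — identical to its old value.
  v6: dirty, but its reads are unchanged (v3 unchanged); cached 4 stands.
  v8: a read changed (v2 -5->-13) — executes, giving -9.
  v9: a read changed (v8 -1->-9) — executes, giving 9.
  v10: a read changed (v9 1->9; v8 -1->-9) — executes, giving 18.

Note where the cutoff bites: v6 is checked, finds nothing changed, and keeps its cache.

Demanding v10 again yields 18.
6 computations run: v1, v2, v3, v8, v9, v10.
The nodes whose values change: in2, v1, v2, v8, v9, v10.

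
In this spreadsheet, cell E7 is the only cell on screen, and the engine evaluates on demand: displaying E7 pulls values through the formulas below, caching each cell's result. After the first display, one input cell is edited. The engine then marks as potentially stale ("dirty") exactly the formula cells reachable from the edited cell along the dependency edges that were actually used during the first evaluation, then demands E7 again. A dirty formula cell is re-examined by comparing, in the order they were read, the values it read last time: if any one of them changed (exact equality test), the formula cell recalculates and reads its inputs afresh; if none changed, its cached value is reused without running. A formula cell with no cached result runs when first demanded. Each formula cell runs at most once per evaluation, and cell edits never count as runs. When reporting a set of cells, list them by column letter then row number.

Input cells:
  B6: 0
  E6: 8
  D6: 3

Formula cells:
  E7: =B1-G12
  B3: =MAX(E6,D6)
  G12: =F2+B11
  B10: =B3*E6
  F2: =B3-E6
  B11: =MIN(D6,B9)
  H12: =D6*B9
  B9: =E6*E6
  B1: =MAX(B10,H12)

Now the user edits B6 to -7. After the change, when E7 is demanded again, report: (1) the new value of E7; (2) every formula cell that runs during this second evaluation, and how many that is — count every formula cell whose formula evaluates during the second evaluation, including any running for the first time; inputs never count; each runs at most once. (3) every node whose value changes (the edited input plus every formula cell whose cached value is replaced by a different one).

E7 now evaluates to 189.
Run set: none (0 run).
Changed values: B6.
The important point: nothing the output needs ever reads B6, so the edit is invisible to it.

Initial pass — values computed on the first demand:
  B3 = MAX(8, 3) = 8
  B9 = 8 * 8 = 64
  B10 = 8 * 8 = 64
  B11 = MIN(3, 64) = 3
  F2 = 8 - 8 = 0
  G12 = 0 + 3 = 3
  H12 = 3 * 64 = 192
  B1 = MAX(64, 192) = 192
  E7 = 192 - 3 = 189

Second demand — change propagation:
  no demanded computation ever read B6, so the edit dirties nothing and nothing runs.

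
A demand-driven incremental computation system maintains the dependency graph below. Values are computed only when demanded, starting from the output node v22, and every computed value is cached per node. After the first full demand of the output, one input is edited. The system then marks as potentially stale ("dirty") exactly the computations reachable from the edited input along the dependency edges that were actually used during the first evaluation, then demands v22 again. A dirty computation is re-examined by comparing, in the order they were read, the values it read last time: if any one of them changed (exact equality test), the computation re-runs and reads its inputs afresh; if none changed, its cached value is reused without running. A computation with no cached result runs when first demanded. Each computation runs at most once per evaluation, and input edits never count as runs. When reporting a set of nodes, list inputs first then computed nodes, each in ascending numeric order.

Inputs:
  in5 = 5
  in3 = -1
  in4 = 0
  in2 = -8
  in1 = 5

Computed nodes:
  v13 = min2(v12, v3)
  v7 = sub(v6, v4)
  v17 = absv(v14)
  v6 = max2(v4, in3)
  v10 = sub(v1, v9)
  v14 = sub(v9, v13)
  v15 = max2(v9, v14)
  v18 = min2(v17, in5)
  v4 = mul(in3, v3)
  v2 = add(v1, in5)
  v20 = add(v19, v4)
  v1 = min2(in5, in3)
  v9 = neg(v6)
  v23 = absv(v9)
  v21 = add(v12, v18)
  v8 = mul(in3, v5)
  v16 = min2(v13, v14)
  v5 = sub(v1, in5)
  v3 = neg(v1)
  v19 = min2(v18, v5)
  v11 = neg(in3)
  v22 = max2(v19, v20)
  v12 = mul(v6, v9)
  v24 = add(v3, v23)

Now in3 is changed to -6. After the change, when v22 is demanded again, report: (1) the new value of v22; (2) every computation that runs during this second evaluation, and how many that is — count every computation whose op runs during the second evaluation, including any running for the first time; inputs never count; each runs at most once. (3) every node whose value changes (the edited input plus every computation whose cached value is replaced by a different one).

New value of v22: -11.
Computations that run: v1, v3, v4, v5, v6, v9, v12, v13, v14, v17, v18, v19, v20, v22 — 14 in total.
Values that change: in3, v1, v3, v4, v5, v6, v9, v12, v13, v14, v17, v18, v19, v20, v22.

First evaluation (everything demanded from the output):
  v1 = min2(5, -1) = -1
  v3 = neg(-1) = 1
  v4 = mul(-1, 1) = -1
  v5 = sub(-1, 5) = -6
  v6 = max2(-1, -1) = -1
  v9 = neg(-1) = 1
  v12 = mul(-1, 1) = -1
  v13 = min2(-1, 1) = -1
  v14 = sub(1, -1) = 2
  v17 = absv(2) = 2
  v18 = min2(2, 5) = 2
  v19 = min2(2, -6) = -6
  v20 = add(-6, -1) = -7
  v22 = max2(-6, -7) = -6

Propagation after the edit:
  v1: runs — in3 -1->-6; result -6.
  v3: runs — v1 -1->-6; result 6.
  v4: runs — in3 -1->-6; v3 1->6; result -36.
  v5: runs — v1 -1->-6; result -11.
  v6: runs — v4 -1->-36; in3 -1->-6; result -6.
  v9: runs — v6 -1->-6; result 6.
  v12: runs — v6 -1->-6; v9 1->6; result -36.
  v13: runs — v12 -1->-36; v3 1->6; result -36.
  v14: runs — v9 1->6; v13 -1->-36; result 42.
  v17: runs — v14 2->42; result 42.
  v18: runs — v17 2->42; result 5.
  v19: runs — v18 2->5; v5 -6->-11; result -11.
  v20: runs — v19 -6->-11; v4 -1->-36; result -47.
  v22: runs — v19 -6->-11; v20 -7->-47; result -11.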